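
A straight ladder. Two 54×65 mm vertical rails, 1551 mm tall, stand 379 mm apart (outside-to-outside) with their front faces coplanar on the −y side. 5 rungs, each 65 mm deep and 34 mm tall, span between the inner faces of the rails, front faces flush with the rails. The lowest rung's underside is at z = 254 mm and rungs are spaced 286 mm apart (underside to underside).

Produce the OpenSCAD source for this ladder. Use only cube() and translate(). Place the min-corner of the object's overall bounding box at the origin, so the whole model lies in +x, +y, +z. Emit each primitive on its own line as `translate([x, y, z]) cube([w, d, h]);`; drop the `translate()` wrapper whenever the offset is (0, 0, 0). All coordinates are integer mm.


cube([54, 65, 1551]);
translate([325, 0, 0]) cube([54, 65, 1551]);
translate([54, 0, 254]) cube([271, 65, 34]);
translate([54, 0, 540]) cube([271, 65, 34]);
translate([54, 0, 826]) cube([271, 65, 34]);
translate([54, 0, 1112]) cube([271, 65, 34]);
translate([54, 0, 1398]) cube([271, 65, 34]);


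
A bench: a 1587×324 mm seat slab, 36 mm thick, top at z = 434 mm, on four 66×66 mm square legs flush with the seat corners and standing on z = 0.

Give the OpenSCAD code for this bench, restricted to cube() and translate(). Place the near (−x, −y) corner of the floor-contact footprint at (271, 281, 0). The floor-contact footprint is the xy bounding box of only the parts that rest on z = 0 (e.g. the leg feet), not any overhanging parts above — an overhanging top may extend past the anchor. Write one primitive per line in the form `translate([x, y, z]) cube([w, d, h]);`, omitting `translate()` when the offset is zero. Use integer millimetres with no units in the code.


translate([271, 281, 398]) cube([1587, 324, 36]);
translate([271, 281, 0]) cube([66, 66, 398]);
translate([271, 539, 0]) cube([66, 66, 398]);
translate([1792, 281, 0]) cube([66, 66, 398]);
translate([1792, 539, 0]) cube([66, 66, 398]);


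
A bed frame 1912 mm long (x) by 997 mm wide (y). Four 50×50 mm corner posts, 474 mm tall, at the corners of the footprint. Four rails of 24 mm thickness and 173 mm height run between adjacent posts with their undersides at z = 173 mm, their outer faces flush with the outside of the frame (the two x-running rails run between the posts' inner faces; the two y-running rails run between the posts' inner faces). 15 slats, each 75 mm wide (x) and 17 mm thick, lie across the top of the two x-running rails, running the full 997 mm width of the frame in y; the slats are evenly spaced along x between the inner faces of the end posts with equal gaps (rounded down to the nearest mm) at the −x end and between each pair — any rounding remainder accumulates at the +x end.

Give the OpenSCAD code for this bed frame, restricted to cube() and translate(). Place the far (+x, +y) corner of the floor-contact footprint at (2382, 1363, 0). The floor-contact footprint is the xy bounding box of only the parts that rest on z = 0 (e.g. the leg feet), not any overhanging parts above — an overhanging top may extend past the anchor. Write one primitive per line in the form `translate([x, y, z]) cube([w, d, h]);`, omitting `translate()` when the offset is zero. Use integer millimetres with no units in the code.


translate([470, 366, 0]) cube([50, 50, 474]);
translate([470, 1313, 0]) cube([50, 50, 474]);
translate([2332, 366, 0]) cube([50, 50, 474]);
translate([2332, 1313, 0]) cube([50, 50, 474]);
translate([520, 366, 173]) cube([1812, 24, 173]);
translate([520, 1339, 173]) cube([1812, 24, 173]);
translate([470, 416, 173]) cube([24, 897, 173]);
translate([2358, 416, 173]) cube([24, 897, 173]);
translate([562, 366, 346]) cube([75, 997, 17]);
translate([679, 366, 346]) cube([75, 997, 17]);
translate([796, 366, 346]) cube([75, 997, 17]);
translate([913, 366, 346]) cube([75, 997, 17]);
translate([1030, 366, 346]) cube([75, 997, 17]);
translate([1147, 366, 346]) cube([75, 997, 17]);
translate([1264, 366, 346]) cube([75, 997, 17]);
translate([1381, 366, 346]) cube([75, 997, 17]);
translate([1498, 366, 346]) cube([75, 997, 17]);
translate([1615, 366, 346]) cube([75, 997, 17]);
translate([1732, 366, 346]) cube([75, 997, 17]);
translate([1849, 366, 346]) cube([75, 997, 17]);
translate([1966, 366, 346]) cube([75, 997, 17]);
translate([2083, 366, 346]) cube([75, 997, 17]);
translate([2200, 366, 346]) cube([75, 997, 17]);


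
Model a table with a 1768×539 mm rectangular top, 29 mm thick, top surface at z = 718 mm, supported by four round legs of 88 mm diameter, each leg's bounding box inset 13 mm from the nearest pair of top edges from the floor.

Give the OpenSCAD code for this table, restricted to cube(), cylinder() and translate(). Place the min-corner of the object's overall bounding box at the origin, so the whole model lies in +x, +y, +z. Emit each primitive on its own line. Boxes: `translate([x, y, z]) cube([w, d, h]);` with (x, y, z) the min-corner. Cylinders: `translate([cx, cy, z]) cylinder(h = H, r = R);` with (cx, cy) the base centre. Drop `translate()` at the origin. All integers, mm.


translate([0, 0, 689]) cube([1768, 539, 29]);
translate([57, 57, 0]) cylinder(h = 689, r = 44);
translate([1711, 57, 0]) cylinder(h = 689, r = 44);
translate([57, 482, 0]) cylinder(h = 689, r = 44);
translate([1711, 482, 0]) cylinder(h = 689, r = 44);


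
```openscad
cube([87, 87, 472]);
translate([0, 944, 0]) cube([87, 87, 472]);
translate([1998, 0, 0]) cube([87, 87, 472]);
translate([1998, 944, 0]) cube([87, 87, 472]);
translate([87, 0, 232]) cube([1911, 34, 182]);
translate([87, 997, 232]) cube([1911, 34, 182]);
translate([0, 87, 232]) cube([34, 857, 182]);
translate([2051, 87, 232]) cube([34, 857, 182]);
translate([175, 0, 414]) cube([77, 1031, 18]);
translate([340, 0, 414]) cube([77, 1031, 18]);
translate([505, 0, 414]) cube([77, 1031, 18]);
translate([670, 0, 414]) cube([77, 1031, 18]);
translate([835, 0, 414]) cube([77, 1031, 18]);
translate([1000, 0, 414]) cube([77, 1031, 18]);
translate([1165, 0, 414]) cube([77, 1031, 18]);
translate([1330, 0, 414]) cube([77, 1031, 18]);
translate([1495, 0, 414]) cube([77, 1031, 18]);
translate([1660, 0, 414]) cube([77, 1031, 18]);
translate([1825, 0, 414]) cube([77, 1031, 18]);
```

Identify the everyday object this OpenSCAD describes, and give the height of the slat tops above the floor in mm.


A bed frame. The slat-top height is 432 mm.

Four posts, four rails, and a row of slats — a bed frame. Slats sit on the rails at z = 232 + 182 = 414; with slat thickness 18, the top is 432 mm.


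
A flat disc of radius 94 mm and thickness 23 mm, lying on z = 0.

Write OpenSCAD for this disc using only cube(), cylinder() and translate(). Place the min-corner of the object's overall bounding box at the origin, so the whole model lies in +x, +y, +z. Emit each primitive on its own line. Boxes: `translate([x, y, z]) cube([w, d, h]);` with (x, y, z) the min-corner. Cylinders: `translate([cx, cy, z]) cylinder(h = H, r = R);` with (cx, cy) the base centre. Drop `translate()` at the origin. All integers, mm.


translate([94, 94, 0]) cylinder(h = 23, r = 94);


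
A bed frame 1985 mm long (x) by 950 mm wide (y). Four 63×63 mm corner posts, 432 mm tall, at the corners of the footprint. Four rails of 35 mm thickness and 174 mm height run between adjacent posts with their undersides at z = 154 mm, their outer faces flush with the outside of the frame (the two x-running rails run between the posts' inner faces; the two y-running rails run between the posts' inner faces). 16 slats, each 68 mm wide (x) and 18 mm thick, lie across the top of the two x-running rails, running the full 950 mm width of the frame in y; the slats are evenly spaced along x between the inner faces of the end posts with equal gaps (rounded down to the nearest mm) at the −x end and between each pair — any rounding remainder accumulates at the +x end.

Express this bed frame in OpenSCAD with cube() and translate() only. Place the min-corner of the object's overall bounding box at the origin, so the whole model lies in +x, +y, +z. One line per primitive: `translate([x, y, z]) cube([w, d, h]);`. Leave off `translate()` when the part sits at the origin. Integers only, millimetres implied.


cube([63, 63, 432]);
translate([0, 887, 0]) cube([63, 63, 432]);
translate([1922, 0, 0]) cube([63, 63, 432]);
translate([1922, 887, 0]) cube([63, 63, 432]);
translate([63, 0, 154]) cube([1859, 35, 174]);
translate([63, 915, 154]) cube([1859, 35, 174]);
translate([0, 63, 154]) cube([35, 824, 174]);
translate([1950, 63, 154]) cube([35, 824, 174]);
translate([108, 0, 328]) cube([68, 950, 18]);
translate([221, 0, 328]) cube([68, 950, 18]);
translate([334, 0, 328]) cube([68, 950, 18]);
translate([447, 0, 328]) cube([68, 950, 18]);
translate([560, 0, 328]) cube([68, 950, 18]);
translate([673, 0, 328]) cube([68, 950, 18]);
translate([786, 0, 328]) cube([68, 950, 18]);
translate([899, 0, 328]) cube([68, 950, 18]);
translate([1012, 0, 328]) cube([68, 950, 18]);
translate([1125, 0, 328]) cube([68, 950, 18]);
translate([1238, 0, 328]) cube([68, 950, 18]);
translate([1351, 0, 328]) cube([68, 950, 18]);
translate([1464, 0, 328]) cube([68, 950, 18]);
translate([1577, 0, 328]) cube([68, 950, 18]);
translate([1690, 0, 328]) cube([68, 950, 18]);
translate([1803, 0, 328]) cube([68, 950, 18]);


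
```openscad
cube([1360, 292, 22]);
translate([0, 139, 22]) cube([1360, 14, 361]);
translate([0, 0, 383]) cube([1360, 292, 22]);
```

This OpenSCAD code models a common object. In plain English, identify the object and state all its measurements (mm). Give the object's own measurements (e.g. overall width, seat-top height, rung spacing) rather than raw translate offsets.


An I-beam lying along x, 1360 mm long. Overall section height 405 mm. Two flanges 292 mm wide (y) and 22 mm thick, one on the floor and one at the top; a web 14 mm thick runs between them, centred on the flange width.


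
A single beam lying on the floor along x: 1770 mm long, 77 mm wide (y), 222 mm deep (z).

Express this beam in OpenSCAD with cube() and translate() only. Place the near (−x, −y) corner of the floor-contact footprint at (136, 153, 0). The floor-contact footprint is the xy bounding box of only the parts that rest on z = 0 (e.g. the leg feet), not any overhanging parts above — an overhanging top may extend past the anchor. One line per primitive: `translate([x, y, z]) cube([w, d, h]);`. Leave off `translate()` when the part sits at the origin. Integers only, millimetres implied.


translate([136, 153, 0]) cube([1770, 77, 222]);


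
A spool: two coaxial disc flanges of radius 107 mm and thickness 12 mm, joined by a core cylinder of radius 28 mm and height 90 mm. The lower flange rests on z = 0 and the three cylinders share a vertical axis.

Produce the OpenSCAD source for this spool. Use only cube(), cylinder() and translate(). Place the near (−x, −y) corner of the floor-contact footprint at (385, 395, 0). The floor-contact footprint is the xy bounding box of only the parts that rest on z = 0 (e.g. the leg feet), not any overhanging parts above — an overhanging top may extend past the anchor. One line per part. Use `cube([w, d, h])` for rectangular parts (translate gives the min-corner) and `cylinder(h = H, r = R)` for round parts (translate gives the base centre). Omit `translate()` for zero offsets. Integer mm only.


translate([492, 502, 0]) cylinder(h = 12, r = 107);
translate([492, 502, 12]) cylinder(h = 90, r = 28);
translate([492, 502, 102]) cylinder(h = 12, r = 107);


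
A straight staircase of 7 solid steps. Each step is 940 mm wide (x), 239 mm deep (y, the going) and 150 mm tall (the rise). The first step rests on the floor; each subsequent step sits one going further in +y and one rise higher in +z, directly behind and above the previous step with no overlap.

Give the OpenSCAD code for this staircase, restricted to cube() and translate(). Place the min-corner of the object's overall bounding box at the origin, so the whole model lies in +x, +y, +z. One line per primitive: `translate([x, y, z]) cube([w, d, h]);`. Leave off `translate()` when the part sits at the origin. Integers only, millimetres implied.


cube([940, 239, 150]);
translate([0, 239, 150]) cube([940, 239, 150]);
translate([0, 478, 300]) cube([940, 239, 150]);
translate([0, 717, 450]) cube([940, 239, 150]);
translate([0, 956, 600]) cube([940, 239, 150]);
translate([0, 1195, 750]) cube([940, 239, 150]);
translate([0, 1434, 900]) cube([940, 239, 150]);


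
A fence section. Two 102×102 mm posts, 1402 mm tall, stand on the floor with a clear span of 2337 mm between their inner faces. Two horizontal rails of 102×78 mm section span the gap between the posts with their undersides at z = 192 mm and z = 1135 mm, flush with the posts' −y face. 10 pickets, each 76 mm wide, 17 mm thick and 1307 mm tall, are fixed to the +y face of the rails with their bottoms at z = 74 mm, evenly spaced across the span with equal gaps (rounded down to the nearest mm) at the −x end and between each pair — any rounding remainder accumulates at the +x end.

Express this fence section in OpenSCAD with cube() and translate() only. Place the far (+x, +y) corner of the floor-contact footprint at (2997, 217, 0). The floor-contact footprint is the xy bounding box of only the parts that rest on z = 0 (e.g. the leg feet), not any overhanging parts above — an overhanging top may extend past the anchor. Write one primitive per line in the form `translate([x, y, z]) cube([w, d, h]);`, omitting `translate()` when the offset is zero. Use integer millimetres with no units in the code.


translate([456, 115, 0]) cube([102, 102, 1402]);
translate([2895, 115, 0]) cube([102, 102, 1402]);
translate([558, 115, 192]) cube([2337, 102, 78]);
translate([558, 115, 1135]) cube([2337, 102, 78]);
translate([701, 217, 74]) cube([76, 17, 1307]);
translate([920, 217, 74]) cube([76, 17, 1307]);
translate([1139, 217, 74]) cube([76, 17, 1307]);
translate([1358, 217, 74]) cube([76, 17, 1307]);
translate([1577, 217, 74]) cube([76, 17, 1307]);
translate([1796, 217, 74]) cube([76, 17, 1307]);
translate([2015, 217, 74]) cube([76, 17, 1307]);
translate([2234, 217, 74]) cube([76, 17, 1307]);
translate([2453, 217, 74]) cube([76, 17, 1307]);
translate([2672, 217, 74]) cube([76, 17, 1307]);


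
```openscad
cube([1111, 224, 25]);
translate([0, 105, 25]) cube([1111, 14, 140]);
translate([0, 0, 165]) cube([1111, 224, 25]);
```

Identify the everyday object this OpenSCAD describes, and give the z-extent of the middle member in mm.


An I-beam. The web height is 140 mm.

Two wide flanges with a thin centred web — an I-beam. Overall 190 mm minus two 25 mm flanges gives a web of 190 − 2·25 = 140 mm.


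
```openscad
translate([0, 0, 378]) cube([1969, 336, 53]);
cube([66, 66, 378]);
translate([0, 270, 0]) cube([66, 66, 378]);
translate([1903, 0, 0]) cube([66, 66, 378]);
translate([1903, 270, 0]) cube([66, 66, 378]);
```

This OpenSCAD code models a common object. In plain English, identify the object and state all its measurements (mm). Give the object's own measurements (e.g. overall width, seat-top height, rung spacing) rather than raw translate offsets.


A bench: a 1969×336 mm seat slab, 53 mm thick, top at z = 431 mm, on four 66×66 mm square legs flush with the seat corners and standing on z = 0.


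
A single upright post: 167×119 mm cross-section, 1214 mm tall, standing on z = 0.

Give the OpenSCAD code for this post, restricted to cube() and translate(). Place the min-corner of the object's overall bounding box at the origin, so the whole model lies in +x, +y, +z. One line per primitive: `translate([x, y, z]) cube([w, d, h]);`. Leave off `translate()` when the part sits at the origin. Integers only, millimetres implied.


cube([167, 119, 1214]);


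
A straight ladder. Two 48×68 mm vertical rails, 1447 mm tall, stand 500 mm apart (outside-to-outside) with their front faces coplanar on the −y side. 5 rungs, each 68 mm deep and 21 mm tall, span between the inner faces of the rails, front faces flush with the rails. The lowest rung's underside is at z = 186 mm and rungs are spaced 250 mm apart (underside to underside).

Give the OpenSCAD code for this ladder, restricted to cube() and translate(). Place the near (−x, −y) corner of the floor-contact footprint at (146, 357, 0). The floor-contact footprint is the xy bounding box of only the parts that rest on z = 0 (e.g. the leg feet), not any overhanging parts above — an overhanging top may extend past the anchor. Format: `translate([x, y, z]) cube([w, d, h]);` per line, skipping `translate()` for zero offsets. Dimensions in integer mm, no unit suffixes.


translate([146, 357, 0]) cube([48, 68, 1447]);
translate([598, 357, 0]) cube([48, 68, 1447]);
translate([194, 357, 186]) cube([404, 68, 21]);
translate([194, 357, 436]) cube([404, 68, 21]);
translate([194, 357, 686]) cube([404, 68, 21]);
translate([194, 357, 936]) cube([404, 68, 21]);
translate([194, 357, 1186]) cube([404, 68, 21]);


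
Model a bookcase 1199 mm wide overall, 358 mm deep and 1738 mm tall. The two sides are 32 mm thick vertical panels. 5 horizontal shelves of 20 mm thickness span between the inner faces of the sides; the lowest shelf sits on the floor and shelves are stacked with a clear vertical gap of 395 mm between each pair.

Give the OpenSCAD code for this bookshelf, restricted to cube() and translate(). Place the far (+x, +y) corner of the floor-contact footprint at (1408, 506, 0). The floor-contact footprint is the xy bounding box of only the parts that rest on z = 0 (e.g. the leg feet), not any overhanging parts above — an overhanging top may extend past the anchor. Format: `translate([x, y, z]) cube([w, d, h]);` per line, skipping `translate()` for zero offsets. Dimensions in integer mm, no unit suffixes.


translate([209, 148, 0]) cube([32, 358, 1738]);
translate([1376, 148, 0]) cube([32, 358, 1738]);
translate([241, 148, 0]) cube([1135, 358, 20]);
translate([241, 148, 415]) cube([1135, 358, 20]);
translate([241, 148, 830]) cube([1135, 358, 20]);
translate([241, 148, 1245]) cube([1135, 358, 20]);
translate([241, 148, 1660]) cube([1135, 358, 20]);


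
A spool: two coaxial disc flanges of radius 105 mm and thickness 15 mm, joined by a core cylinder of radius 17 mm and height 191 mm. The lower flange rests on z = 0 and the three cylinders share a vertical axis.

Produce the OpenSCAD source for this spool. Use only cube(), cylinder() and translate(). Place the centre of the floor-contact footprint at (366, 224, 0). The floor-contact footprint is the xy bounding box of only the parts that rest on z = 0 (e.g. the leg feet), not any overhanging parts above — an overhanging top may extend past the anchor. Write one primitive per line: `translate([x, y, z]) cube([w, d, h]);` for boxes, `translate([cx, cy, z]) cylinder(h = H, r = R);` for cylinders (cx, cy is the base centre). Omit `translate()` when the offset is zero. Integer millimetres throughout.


translate([366, 224, 0]) cylinder(h = 15, r = 105);
translate([366, 224, 15]) cylinder(h = 191, r = 17);
translate([366, 224, 206]) cylinder(h = 15, r = 105);


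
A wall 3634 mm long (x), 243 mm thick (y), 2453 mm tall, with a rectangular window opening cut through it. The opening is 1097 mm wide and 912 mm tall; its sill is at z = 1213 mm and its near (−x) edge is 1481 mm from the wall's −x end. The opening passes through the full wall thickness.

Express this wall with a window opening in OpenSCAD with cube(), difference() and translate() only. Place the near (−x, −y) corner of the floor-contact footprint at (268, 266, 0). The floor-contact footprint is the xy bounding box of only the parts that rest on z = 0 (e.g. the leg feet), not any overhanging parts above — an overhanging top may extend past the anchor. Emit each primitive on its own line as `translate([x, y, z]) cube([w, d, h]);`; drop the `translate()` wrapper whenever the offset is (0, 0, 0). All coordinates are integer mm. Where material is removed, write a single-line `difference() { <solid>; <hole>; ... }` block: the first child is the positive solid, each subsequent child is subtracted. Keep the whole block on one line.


difference() { translate([268, 266, 0]) cube([3634, 243, 2453]); translate([1749, 266, 1213]) cube([1097, 243, 912]); }


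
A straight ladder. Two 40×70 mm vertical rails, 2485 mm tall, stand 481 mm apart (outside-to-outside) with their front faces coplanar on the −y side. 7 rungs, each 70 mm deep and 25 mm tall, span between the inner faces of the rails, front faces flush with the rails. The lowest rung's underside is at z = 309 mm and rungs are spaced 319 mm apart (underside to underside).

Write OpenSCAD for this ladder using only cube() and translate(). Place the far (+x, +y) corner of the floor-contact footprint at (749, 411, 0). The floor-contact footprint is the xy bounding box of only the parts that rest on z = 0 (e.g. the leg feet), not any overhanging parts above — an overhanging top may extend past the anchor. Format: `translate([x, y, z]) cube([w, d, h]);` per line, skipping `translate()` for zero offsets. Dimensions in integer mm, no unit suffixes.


translate([268, 341, 0]) cube([40, 70, 2485]);
translate([709, 341, 0]) cube([40, 70, 2485]);
translate([308, 341, 309]) cube([401, 70, 25]);
translate([308, 341, 628]) cube([401, 70, 25]);
translate([308, 341, 947]) cube([401, 70, 25]);
translate([308, 341, 1266]) cube([401, 70, 25]);
translate([308, 341, 1585]) cube([401, 70, 25]);
translate([308, 341, 1904]) cube([401, 70, 25]);
translate([308, 341, 2223]) cube([401, 70, 25]);


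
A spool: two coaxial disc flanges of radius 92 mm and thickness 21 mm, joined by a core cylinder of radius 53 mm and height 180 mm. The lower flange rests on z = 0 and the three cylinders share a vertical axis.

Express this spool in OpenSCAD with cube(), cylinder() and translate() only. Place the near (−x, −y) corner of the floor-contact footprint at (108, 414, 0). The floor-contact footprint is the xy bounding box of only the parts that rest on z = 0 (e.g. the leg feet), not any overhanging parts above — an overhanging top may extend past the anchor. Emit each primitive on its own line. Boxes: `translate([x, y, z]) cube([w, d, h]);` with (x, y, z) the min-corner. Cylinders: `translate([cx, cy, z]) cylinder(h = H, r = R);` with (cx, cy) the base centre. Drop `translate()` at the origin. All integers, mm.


translate([200, 506, 0]) cylinder(h = 21, r = 92);
translate([200, 506, 21]) cylinder(h = 180, r = 53);
translate([200, 506, 201]) cylinder(h = 21, r = 92);


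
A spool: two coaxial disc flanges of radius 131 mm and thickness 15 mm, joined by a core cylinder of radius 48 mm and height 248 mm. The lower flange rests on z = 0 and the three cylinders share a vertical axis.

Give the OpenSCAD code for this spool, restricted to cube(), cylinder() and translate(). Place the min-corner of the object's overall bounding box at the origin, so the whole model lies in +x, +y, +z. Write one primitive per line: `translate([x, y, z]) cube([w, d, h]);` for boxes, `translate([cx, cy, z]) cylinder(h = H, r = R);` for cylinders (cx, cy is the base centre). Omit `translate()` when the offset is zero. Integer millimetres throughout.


translate([131, 131, 0]) cylinder(h = 15, r = 131);
translate([131, 131, 15]) cylinder(h = 248, r = 48);
translate([131, 131, 263]) cylinder(h = 15, r = 131);


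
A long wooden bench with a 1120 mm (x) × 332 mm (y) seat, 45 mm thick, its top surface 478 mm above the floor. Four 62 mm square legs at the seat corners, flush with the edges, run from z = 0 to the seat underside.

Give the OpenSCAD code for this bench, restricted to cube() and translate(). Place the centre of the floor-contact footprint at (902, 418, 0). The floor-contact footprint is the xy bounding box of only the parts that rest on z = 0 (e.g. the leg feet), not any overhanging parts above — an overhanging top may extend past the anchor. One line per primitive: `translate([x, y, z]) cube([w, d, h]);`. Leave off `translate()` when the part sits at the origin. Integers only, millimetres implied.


translate([342, 252, 433]) cube([1120, 332, 45]);
translate([342, 252, 0]) cube([62, 62, 433]);
translate([342, 522, 0]) cube([62, 62, 433]);
translate([1400, 252, 0]) cube([62, 62, 433]);
translate([1400, 522, 0]) cube([62, 62, 433]);


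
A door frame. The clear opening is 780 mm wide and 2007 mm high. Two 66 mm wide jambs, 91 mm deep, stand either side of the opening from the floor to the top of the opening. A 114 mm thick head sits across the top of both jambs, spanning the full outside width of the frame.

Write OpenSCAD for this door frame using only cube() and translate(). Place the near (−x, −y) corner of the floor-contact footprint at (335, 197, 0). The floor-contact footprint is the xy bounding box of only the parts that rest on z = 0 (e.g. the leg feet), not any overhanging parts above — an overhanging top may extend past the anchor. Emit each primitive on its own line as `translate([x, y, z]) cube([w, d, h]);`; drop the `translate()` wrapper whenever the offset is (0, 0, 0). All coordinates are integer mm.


translate([335, 197, 0]) cube([66, 91, 2007]);
translate([1181, 197, 0]) cube([66, 91, 2007]);
translate([335, 197, 2007]) cube([912, 91, 114]);


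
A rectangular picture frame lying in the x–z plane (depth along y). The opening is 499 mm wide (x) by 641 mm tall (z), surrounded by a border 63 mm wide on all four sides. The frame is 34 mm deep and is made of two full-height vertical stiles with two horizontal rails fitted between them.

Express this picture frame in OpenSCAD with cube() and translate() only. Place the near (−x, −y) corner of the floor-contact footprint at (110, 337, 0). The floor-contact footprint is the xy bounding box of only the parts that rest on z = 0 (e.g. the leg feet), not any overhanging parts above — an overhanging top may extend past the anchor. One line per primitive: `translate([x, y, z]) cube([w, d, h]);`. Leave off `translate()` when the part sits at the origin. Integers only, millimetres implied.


translate([110, 337, 0]) cube([63, 34, 767]);
translate([672, 337, 0]) cube([63, 34, 767]);
translate([173, 337, 0]) cube([499, 34, 63]);
translate([173, 337, 704]) cube([499, 34, 63]);


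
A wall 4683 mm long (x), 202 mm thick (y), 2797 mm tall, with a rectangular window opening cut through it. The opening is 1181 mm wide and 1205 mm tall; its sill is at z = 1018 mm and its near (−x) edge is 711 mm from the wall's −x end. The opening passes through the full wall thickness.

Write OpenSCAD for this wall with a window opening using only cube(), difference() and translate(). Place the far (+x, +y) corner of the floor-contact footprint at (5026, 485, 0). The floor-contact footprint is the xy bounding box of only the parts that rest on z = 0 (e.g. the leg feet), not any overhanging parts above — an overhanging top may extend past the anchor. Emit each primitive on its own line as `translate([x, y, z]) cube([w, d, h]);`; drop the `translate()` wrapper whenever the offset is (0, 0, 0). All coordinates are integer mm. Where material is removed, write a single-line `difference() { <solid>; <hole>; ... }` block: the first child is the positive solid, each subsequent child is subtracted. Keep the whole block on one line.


difference() { translate([343, 283, 0]) cube([4683, 202, 2797]); translate([1054, 283, 1018]) cube([1181, 202, 1205]); }


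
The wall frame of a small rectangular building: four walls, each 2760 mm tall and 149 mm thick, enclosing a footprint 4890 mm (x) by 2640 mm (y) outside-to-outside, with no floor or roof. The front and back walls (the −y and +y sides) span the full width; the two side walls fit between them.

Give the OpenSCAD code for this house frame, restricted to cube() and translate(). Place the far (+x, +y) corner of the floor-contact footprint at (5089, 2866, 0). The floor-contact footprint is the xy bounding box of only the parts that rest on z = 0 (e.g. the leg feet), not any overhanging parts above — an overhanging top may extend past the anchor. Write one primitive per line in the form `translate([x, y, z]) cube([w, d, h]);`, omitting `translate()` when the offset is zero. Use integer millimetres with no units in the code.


translate([199, 226, 0]) cube([4890, 149, 2760]);
translate([199, 2717, 0]) cube([4890, 149, 2760]);
translate([199, 375, 0]) cube([149, 2342, 2760]);
translate([4940, 375, 0]) cube([149, 2342, 2760]);


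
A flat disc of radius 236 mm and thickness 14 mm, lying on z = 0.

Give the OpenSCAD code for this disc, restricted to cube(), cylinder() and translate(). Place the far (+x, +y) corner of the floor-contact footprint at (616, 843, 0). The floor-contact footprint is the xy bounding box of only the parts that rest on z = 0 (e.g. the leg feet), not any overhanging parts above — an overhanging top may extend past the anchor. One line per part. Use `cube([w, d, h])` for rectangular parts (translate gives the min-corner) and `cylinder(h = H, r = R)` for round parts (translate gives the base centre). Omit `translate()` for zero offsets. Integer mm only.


translate([380, 607, 0]) cylinder(h = 14, r = 236);


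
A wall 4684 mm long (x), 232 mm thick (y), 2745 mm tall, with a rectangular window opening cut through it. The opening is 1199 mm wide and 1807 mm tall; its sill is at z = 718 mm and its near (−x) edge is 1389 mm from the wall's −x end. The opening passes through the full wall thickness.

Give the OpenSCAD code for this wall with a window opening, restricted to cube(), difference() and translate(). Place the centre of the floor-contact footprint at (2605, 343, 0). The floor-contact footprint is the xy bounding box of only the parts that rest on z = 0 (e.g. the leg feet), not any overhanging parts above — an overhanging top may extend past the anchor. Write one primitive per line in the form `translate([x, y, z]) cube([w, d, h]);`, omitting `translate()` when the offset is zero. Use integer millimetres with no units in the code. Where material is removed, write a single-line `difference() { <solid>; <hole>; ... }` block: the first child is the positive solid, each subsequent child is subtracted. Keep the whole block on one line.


difference() { translate([263, 227, 0]) cube([4684, 232, 2745]); translate([1652, 227, 718]) cube([1199, 232, 1807]); }


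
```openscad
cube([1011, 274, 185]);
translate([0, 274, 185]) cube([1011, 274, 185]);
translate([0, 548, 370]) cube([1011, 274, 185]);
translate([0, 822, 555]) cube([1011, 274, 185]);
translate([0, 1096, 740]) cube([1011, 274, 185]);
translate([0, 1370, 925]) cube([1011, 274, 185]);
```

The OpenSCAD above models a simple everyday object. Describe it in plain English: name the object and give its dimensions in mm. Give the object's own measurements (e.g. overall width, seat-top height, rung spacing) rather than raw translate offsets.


A straight staircase of 6 solid steps. Each step is 1011 mm wide (x), 274 mm deep (y, the going) and 185 mm tall (the rise). The first step rests on the floor; each subsequent step sits one going further in +y and one rise higher in +z, directly behind and above the previous step with no overlap.


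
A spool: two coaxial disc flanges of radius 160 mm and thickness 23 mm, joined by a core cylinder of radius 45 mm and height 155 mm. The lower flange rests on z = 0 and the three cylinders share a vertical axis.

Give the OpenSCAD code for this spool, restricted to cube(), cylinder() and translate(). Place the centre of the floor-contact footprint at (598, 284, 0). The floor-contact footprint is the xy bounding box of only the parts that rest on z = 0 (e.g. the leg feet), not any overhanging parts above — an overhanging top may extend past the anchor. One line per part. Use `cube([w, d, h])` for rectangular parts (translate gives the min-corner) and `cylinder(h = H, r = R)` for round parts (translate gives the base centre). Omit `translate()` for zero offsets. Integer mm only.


translate([598, 284, 0]) cylinder(h = 23, r = 160);
translate([598, 284, 23]) cylinder(h = 155, r = 45);
translate([598, 284, 178]) cylinder(h = 23, r = 160);


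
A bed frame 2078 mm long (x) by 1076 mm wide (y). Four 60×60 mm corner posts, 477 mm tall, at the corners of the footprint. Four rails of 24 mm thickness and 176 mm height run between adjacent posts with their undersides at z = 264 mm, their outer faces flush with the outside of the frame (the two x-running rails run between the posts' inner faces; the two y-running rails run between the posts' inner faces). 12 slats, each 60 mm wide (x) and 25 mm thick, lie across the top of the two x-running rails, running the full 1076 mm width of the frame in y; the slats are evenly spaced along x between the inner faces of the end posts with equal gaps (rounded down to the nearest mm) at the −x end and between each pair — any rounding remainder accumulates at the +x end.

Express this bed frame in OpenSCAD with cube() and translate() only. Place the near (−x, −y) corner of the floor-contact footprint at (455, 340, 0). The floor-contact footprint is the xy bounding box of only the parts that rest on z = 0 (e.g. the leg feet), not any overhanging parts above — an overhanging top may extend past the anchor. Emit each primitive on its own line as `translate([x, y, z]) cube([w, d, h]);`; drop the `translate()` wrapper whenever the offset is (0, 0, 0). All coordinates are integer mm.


translate([455, 340, 0]) cube([60, 60, 477]);
translate([455, 1356, 0]) cube([60, 60, 477]);
translate([2473, 340, 0]) cube([60, 60, 477]);
translate([2473, 1356, 0]) cube([60, 60, 477]);
translate([515, 340, 264]) cube([1958, 24, 176]);
translate([515, 1392, 264]) cube([1958, 24, 176]);
translate([455, 400, 264]) cube([24, 956, 176]);
translate([2509, 400, 264]) cube([24, 956, 176]);
translate([610, 340, 440]) cube([60, 1076, 25]);
translate([765, 340, 440]) cube([60, 1076, 25]);
translate([920, 340, 440]) cube([60, 1076, 25]);
translate([1075, 340, 440]) cube([60, 1076, 25]);
translate([1230, 340, 440]) cube([60, 1076, 25]);
translate([1385, 340, 440]) cube([60, 1076, 25]);
translate([1540, 340, 440]) cube([60, 1076, 25]);
translate([1695, 340, 440]) cube([60, 1076, 25]);
translate([1850, 340, 440]) cube([60, 1076, 25]);
translate([2005, 340, 440]) cube([60, 1076, 25]);
translate([2160, 340, 440]) cube([60, 1076, 25]);
translate([2315, 340, 440]) cube([60, 1076, 25]);


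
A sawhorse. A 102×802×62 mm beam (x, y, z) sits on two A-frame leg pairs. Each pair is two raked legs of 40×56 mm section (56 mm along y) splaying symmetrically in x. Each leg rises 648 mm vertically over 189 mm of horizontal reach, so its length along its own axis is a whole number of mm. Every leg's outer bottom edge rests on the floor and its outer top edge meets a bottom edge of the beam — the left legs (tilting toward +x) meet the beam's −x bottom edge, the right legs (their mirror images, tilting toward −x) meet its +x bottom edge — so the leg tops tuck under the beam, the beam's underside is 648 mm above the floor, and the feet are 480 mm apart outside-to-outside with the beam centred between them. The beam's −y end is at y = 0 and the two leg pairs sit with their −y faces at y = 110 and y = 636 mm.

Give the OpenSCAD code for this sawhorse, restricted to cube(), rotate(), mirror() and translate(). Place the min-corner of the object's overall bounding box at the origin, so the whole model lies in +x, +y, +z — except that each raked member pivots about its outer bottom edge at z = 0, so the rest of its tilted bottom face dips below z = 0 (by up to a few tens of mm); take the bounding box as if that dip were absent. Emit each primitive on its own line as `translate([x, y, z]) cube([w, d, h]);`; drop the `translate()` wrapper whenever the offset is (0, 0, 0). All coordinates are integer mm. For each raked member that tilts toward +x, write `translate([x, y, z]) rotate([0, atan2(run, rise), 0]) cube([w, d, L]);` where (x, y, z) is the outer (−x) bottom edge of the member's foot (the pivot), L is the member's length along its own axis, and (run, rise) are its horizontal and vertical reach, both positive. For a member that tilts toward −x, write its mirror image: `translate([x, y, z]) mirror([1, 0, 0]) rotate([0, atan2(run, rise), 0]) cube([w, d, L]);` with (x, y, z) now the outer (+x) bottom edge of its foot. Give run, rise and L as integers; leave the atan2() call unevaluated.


// leg length = √(189² + 648²) = 675
// right-leg outer foot x = 2·189 + 102 = 480
// beam min-corner = (189, 0, 648)
translate([189, 0, 648]) cube([102, 802, 62]);
translate([0, 110, 0]) rotate([0, atan2(189, 648), 0]) cube([40, 56, 675]);
translate([480, 110, 0]) mirror([1, 0, 0]) rotate([0, atan2(189, 648), 0]) cube([40, 56, 675]);
translate([0, 636, 0]) rotate([0, atan2(189, 648), 0]) cube([40, 56, 675]);
translate([480, 636, 0]) mirror([1, 0, 0]) rotate([0, atan2(189, 648), 0]) cube([40, 56, 675]);


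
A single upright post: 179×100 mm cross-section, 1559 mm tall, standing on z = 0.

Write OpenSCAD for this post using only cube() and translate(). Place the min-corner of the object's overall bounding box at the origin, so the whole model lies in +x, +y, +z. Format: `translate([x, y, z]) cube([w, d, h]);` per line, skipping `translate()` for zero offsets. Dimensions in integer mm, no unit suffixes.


cube([179, 100, 1559]);


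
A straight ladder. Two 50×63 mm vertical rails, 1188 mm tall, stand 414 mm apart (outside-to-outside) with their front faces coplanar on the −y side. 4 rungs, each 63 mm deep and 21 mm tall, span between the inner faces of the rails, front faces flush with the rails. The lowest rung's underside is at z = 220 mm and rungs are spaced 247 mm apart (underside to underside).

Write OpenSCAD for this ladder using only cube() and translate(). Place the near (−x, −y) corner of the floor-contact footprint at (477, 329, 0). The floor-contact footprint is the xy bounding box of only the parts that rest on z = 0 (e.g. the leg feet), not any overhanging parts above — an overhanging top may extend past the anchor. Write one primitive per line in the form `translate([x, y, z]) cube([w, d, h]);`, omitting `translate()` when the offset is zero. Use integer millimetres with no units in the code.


// rung span = 414 - 2*50 = 314
// rung[k] z = 220 + k*247
translate([477, 329, 0]) cube([50, 63, 1188]);
translate([841, 329, 0]) cube([50, 63, 1188]);
translate([527, 329, 220]) cube([314, 63, 21]);
translate([527, 329, 467]) cube([314, 63, 21]);
translate([527, 329, 714]) cube([314, 63, 21]);
translate([527, 329, 961]) cube([314, 63, 21]);


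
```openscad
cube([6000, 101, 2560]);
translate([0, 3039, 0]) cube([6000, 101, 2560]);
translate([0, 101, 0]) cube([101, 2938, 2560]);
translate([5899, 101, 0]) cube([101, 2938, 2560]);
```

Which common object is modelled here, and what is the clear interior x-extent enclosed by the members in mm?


A house (or room) frame. The interior width is 5798 mm.

Four 2560 mm walls enclosing a rectangle with no floor or roof — a room or house frame. Outside width is 6000 mm and wall thickness is 101 mm, so the interior width is 6000 − 2 × 101 = 5798 mm.


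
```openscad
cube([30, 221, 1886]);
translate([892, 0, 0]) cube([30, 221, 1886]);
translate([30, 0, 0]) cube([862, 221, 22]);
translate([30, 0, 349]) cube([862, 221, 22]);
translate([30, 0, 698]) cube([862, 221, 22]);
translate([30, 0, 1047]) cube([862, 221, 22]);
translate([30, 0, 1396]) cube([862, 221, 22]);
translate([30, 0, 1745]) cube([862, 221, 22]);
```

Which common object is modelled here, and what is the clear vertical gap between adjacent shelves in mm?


A bookshelf. The clear shelf gap is 327 mm.

Two tall side panels with 6 horizontal boards between them — a bookshelf. The first two shelf undersides are at z = 0 and z = 349; with shelf thickness 22, the clear gap is 349 − 0 − 22 = 327 mm.


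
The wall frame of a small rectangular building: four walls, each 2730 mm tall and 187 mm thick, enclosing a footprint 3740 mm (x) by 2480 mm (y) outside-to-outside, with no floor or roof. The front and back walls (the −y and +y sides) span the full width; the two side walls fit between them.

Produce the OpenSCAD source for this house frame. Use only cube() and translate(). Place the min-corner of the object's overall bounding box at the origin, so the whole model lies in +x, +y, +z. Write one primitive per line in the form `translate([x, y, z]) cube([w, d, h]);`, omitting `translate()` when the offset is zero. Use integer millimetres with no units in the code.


cube([3740, 187, 2730]);
translate([0, 2293, 0]) cube([3740, 187, 2730]);
translate([0, 187, 0]) cube([187, 2106, 2730]);
translate([3553, 187, 0]) cube([187, 2106, 2730]);
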